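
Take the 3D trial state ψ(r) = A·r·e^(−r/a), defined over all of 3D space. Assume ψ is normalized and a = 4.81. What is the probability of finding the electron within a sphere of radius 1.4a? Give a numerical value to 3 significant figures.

P = ∫ |ψ|² 4πr² dr over r ≤ 1.4a.
Normalization gives A² = 1/(3·π·a^5).
Substituting u = r/a, A², 4π and the length scale all cancel in the ratio: P = ∫_{0}^{1.4} u^4·e^(-2·u) du / ∫_{0}^{∞} u^4·e^(-2·u) du.
Using ∫ u^4·e^(-2·u) du = -(u^4/2 + u^3 + 3·u^2/2 + 3·u/2 + 3/4)·e^(-2·u), the numerator is ≈ 0.11424 and the denominator is 3/4.
The region integral divided by the full integral gives P = 0.1523.

P ≈ 0.152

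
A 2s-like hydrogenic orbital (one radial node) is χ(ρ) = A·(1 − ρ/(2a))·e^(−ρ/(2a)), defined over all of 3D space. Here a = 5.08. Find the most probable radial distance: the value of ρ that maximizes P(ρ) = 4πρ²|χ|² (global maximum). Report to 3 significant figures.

The maximum of P(ρ) = 4πρ²|χ|² occurs where its derivative vanishes.
Solving yields ρ = a·(√(5) + 3).
With a = 5.08, the most probable radial distance is 26.60.

ρ ≈ 26.6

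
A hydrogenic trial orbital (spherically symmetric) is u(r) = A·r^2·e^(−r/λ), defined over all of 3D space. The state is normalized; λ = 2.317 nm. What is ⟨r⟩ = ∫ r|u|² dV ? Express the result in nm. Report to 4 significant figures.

⟨r⟩ ≈ 8.110 nm

⟨r⟩ = ∫ r |u|² 4πr² dr over the full domain.
Evaluating both integrals, ⟨r⟩ = 7·λ/2.
With λ = 2.317, ⟨r⟩ = 8.1095.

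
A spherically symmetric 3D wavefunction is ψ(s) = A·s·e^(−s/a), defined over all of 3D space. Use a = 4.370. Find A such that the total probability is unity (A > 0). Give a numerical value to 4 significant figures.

Require ∫ |ψ|² 4πs² ds = 1 over the whole domain.
∫|ψ|² 4πs² ds = A²·(3·π·a^5).
Setting this equal to 1 gives A² = 1/(3·π·a^5).
Plugging in a = 4.370 yields A = 0.0081594.

A ≈ 0.008159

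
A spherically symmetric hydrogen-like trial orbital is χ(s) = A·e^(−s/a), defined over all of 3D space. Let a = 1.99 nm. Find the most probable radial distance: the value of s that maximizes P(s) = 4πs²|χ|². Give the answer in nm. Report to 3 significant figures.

s ≈ 1.99 nm

Set d/ds [P(s) = 4πs²|χ|²] = 0 and solve for s > 0.
Solving yields s = a.
With a = 1.99, the most probable radial distance is 1.990 nm.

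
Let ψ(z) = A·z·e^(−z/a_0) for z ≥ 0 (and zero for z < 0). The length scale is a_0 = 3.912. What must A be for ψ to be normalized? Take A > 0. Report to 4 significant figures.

The normalization condition is ∫|ψ|² dz = 1 from 0 to ∞.
∫|ψ|² dz = A²·(a_0^3/4).
Hence A² = 1/[a_0^3/4].
Plugging in a_0 = 3.912 yields A = 0.25848.

A ≈ 0.2585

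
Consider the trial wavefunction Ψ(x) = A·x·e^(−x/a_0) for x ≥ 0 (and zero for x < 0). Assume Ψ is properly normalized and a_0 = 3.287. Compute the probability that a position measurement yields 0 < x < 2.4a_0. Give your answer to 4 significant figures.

P ≈ 0.8575

The probability is P = ∫ |Ψ|² dx over [0, 2.4a_0].
With A² fixed by ∫|Ψ|² = 1, i.e. A² = (a_0^3/4)^(−1), substitute and integrate.
Let u = x/a_0; then A² and the length scale cancel, so P = ∫_{0}^{2.4} u^2·e^(-2·u) du ÷ ∫_{0}^{∞} u^2·e^(-2·u) du.
With ∫ u^2·e^(-2·u) du = -(2·u^2 + 2·u + 1)·e^(-2·u)/4 + C, the region integral is 1/4 - 433·e^(-24/5)/100 and the full one is 1/4.
Evaluating gives P = 0.85746.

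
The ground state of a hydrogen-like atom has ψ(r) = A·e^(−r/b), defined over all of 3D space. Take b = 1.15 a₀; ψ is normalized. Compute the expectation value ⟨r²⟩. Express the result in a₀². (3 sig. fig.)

The expectation value is the |ψ|²-weighted average of r^2: ∫ r^2|ψ|² 4πr² dr.
Evaluating both integrals, ⟨r²⟩ = 3·b^2.
With b = 1.15, ⟨r^2⟩ = 3.968.

⟨r^2⟩ ≈ 3.97 a₀^2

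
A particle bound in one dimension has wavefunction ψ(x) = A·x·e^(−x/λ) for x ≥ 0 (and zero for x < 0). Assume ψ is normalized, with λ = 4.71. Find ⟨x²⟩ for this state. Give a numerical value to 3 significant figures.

⟨x^2⟩ ≈ 66.6

⟨x²⟩ = ∫ x^2 |ψ|² dx over the full domain.
Recall ∫₀^∞ x^m e^(−x/β) dx = m!·β^(m+1), evaluating both integrals, ⟨x²⟩ = 3·λ^2.
Putting λ = 4.71 gives 66.55.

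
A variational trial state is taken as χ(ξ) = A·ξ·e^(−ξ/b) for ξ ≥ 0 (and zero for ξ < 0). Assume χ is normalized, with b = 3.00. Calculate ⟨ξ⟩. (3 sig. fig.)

⟨ξ⟩ ≈ 4.50

By definition ⟨ξ⟩ = ∫ ξ |χ(ξ)|² dξ.
Since the A² factors cancel between numerator and denominator, ⟨ξ⟩ = 3·b/2.
With b = 3.00, ⟨ξ⟩ = 4.500.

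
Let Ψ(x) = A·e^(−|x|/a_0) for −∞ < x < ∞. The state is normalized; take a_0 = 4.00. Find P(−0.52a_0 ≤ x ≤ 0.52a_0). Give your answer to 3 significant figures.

P ≈ 0.647

|Ψ|² is the probability density, so P = ∫_{−0.52a_0}^{0.52a_0} |Ψ|² dx.
The normalization integral ∫|Ψ|²dx over the whole domain equals a_0·A², and A² cancels in the ratio.
By symmetry take twice the x ≥ 0 contribution in numerator and denominator; the 2's cancel. In terms of u = x/a_0 (A² and the length scale cancel between numerator and denominator), P = [∫_{0}^{0.52} e^(-2·u) du] / [∫_{0}^{∞} e^(-2·u) du].
An antiderivative of e^(-2·u) is -e^(-2·u)/2; evaluating from 0 to 0.52 gives 1/2 - e^(-26/25)/2, while the full integral is 1/2.
Taking the ratio, P = 0.6465.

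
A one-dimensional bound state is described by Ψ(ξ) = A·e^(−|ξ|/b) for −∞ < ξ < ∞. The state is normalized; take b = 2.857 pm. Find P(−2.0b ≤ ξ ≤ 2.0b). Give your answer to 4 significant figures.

P = ∫_{−2.0b}^{2.0b} |Ψ(ξ)|² dξ.
The normalization integral ∫|Ψ|²dξ over the whole domain equals b·A², and A² cancels in the ratio.
By symmetry take twice the ξ ≥ 0 contribution in numerator and denominator; the 2's cancel. In terms of u = ξ/b (A² and the length scale cancel between numerator and denominator), P = [∫_{0}^{2.0} e^(-2·u) du] / [∫_{0}^{∞} e^(-2·u) du].
An antiderivative of e^(-2·u) is -e^(-2·u)/2; evaluating from 0 to 2.0 gives 1/2 - e^(-4)/2, while the full integral is 1/2.
Evaluating gives P = 0.98168.

P ≈ 0.9817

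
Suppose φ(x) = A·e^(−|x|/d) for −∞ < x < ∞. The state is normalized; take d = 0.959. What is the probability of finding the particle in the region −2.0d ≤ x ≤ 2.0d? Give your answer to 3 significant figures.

|φ|² is the probability density, so P = ∫_{−2.0d}^{2.0d} |φ|² dx.
Since A² = 1/(d), this is the region integral divided by the full normalization integral.
By symmetry take twice the x ≥ 0 contribution in numerator and denominator; the 2's cancel. In terms of u = x/d (A² and the length scale cancel between numerator and denominator), P = [∫_{0}^{2.0} e^(-2·u) du] / [∫_{0}^{∞} e^(-2·u) du].
An antiderivative of e^(-2·u) is -e^(-2·u)/2; evaluating from 0 to 2.0 gives 1/2 - e^(-4)/2, while the full integral is 1/2.
This works out to P = 0.9817.

P ≈ 0.982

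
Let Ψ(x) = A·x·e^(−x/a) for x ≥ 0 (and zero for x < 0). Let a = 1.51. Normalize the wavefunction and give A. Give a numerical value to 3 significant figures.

Require ∫ |Ψ|² dx = 1 over the whole domain.
With ∫₀^∞ x^2 e^(−αx) dx = 2!/α^3, carrying out the integral gives A² · a^3/4.
Substituting a = 1.51 gives A² = 1.162, so A = 1.078.

A ≈ 1.08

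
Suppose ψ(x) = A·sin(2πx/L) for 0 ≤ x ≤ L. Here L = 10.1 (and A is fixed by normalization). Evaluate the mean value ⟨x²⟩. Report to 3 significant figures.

By definition ⟨x²⟩ = ∫ x^2 |ψ(x)|² dx.
Using sin²θ = (1 − cos 2θ)/2, evaluating both integrals, ⟨x²⟩ = -L^2/(8·π^2) + L^2/3.
With L = 10.1, ⟨x^2⟩ = 32.71.

⟨x^2⟩ ≈ 32.7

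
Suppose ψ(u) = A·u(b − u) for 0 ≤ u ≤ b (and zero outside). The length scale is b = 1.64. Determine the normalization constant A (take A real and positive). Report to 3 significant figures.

A ≈ 1.59

The normalization condition is ∫|ψ|² du = 1 from 0 to b.
Expanding the polynomial and integrating term by term, with ψ = A·u(b − u), the integral evaluates to A²·[b^5/30].
Hence A² = 1/[b^5/30].
Plugging in b = 1.64 yields A = 1.590.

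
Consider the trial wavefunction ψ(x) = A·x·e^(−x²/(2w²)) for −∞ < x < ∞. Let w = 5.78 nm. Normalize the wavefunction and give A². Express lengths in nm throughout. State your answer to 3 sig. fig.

Require ∫ |ψ|² dx = 1 over the whole domain.
With ψ = A·x·e^(−x²/(2w²)), the integral evaluates to A²·[√(π)·w^3/2].
Setting this equal to 1 gives A² = 1/(√(π)·w^3/2).
Substituting w = 5.78 gives A² = 0.005843, so A = 0.07644.

A^2 ≈ 0.00584 nm^(-3)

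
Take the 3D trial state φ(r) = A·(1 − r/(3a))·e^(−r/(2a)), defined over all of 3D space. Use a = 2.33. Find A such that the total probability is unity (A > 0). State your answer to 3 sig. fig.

We need A² ∫|f|² 4πr² dr = 1, taking the integral from 0 to ∞.
The angular integral contributes 4π, leaving ∫₀^∞ r²|φ|² dr.
With ∫₀^∞ r^4 e^(−αr) dr = 4!/α^5, the integral (without the A² prefactor) comes out to 8·π·a^3/3.
Plugging in a = 2.33 yields A = 0.09714.

A ≈ 0.0971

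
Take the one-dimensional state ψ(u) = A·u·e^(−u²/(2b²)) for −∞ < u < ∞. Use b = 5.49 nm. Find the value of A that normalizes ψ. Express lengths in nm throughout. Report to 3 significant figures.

We need A² ∫|f|² du = 1, taking the integral from −∞ to ∞.
Differentiating ∫e^(−αu²) du = √(π/α) under α to get the higher moments, ∫|ψ|² du = A²·(√(π)·b^3/2).
Hence A² = 1/[√(π)·b^3/2].
Substituting b = 5.49 gives A² = 0.006819, so A = 0.08258.

A ≈ 0.0826 nm^(-3/2)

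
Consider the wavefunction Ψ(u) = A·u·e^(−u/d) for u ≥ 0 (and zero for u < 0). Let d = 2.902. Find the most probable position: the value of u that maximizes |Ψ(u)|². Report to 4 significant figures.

u ≈ 2.902

Set d/du [|Ψ(u)|²] = 0 and solve for u > 0.
Solving yields u = d.
With d = 2.902, the most probable position is 2.9020.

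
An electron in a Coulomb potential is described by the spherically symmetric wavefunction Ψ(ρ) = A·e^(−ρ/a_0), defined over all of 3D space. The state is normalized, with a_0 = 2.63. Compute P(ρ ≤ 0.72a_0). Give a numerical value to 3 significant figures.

P ≈ 0.176

Integrate the radial probability density 4πρ²|Ψ|² over ρ ≤ 0.72a_0.
Normalization gives A² = 1/(π·a_0^3).
Substituting u = ρ/a_0, A², 4π and the length scale all cancel in the ratio: P = ∫_{0}^{0.72} u^2·e^(-2·u) du / ∫_{0}^{∞} u^2·e^(-2·u) du.
An antiderivative of u^2·e^(-2·u) is -(2·u^2 + 2·u + 1)·e^(-2·u)/4; evaluating from 0 to 0.72 gives 1/4 - 2173·e^(-36/25)/2500, while the full integral is 1/4.
The region integral divided by the full integral gives P = 0.1762.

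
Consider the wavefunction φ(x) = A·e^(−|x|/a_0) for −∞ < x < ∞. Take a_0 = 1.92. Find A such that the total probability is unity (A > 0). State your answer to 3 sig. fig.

Require ∫ |φ|² dx = 1 over the whole domain.
Recall ∫₀^∞ x^m e^(−x/β) dx = m!·β^(m+1), carrying out the integral gives A² · a_0.
Setting this equal to 1 gives A² = 1/(a_0).
Substituting a_0 = 1.92 gives A² = 0.5208, so A = 0.7217.

A ≈ 0.722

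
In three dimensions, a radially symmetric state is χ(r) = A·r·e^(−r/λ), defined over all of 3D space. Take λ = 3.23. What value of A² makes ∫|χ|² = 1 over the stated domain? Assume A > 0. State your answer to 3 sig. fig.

We need A² ∫|f|² 4πr² dr = 1, taking the integral from 0 to ∞.
∫|χ|² 4πr² dr = A²·(3·π·λ^5).
Hence A² = 1/[3·π·λ^5].
Plugging in λ = 3.23 yields A = 0.01737.

A^2 ≈ 0.000302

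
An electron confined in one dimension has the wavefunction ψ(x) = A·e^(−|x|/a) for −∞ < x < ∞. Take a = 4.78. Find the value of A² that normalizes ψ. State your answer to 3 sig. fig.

We need A² ∫|f|² dx = 1, taking the integral from −∞ to ∞.
Recall ∫₀^∞ x^m e^(−x/β) dx = m!·β^(m+1), with ψ = A·e^(−|x|/a), the integral evaluates to A²·[a].
So A² = (a)^(−1).
With a = 4.78: A² = 0.2092 and A = 0.4574.

A^2 ≈ 0.209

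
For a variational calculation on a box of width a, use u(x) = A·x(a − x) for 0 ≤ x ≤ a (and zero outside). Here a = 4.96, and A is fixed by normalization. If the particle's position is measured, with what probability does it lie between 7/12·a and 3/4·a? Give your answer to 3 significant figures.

P = ∫_{7/12·a}^{3/4·a} |u(x)|² dx.
With A² fixed by ∫|u|² = 1, i.e. A² = (a^5/30)^(−1), substitute and integrate.
Let t = x/a; then A² and the length scale cancel, so P = ∫_{7/12}^{3/4} t^2·(1 - t)^2 dt ÷ ∫_{0}^{1} t^2·(1 - t)^2 dt.
An antiderivative of t^2·(1 - t)^2 is t^3·(6·t^2 - 15·t + 10)/30; evaluating from 7/12 to 3/4 gives ≈ 0.0081035, while the full integral is 1/30.
Evaluating gives P = 0.2431.

P ≈ 0.243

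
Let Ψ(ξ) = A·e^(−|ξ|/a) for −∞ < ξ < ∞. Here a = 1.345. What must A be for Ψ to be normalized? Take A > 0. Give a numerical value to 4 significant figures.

A ≈ 0.8623

We need A² ∫|f|² dξ = 1, taking the integral from −∞ to ∞.
Using ∫₀^∞ ξⁿ e^(−αξ) dξ = n!/αⁿ⁺¹, carrying out the integral gives A² · a.
With a = 1.345: A² = 0.74349 and A = 0.86226.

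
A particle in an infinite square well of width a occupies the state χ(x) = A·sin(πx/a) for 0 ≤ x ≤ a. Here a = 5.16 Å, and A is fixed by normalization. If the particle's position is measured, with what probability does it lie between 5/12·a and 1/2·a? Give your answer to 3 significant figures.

P ≈ 0.163

P = ∫_{5/12·a}^{1/2·a} |χ(x)|² dx.
The normalization integral ∫|χ|²dx over the whole domain equals a/2·A², and A² cancels in the ratio.
In terms of u = x/a (A² and the length scale cancel between numerator and denominator), P = [∫_{5/12}^{1/2} sin(π·u)^2 du] / [∫_{0}^{1} sin(π·u)^2 du].
An antiderivative of sin(π·u)^2 is u/2 - sin(2·π·u)/(4·π); evaluating from 5/12 to 1/2 gives 1/(8·π) + 1/24, while the full integral is 1/2.
Evaluating gives P = (3 + π)/(12·π).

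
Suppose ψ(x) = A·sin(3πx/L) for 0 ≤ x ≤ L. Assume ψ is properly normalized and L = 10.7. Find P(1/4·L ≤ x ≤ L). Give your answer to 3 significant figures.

The probability is P = ∫ |ψ|² dx over [1/4·L, L].
The normalization integral ∫|ψ|²dx over the whole domain equals L/2·A², and A² cancels in the ratio.
Let u = x/L; then A² and the length scale cancel, so P = ∫_{1/4}^{1} sin(3·π·u)^2 du ÷ ∫_{0}^{1} sin(3·π·u)^2 du.
An antiderivative of sin(3·π·u)^2 is u/2 - sin(6·π·u)/(12·π); evaluating from 1/4 to 1 gives 3/8 - 1/(12·π), while the full integral is 1/2.
This works out to P = (-2 + 9·π)/(12·π).

P ≈ 0.697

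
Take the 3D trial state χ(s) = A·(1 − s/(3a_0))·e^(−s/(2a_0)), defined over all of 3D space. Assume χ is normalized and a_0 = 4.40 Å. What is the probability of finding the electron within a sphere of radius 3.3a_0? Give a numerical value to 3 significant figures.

P ≈ 0.353

Integrate the radial probability density 4πs²|χ|² over s ≤ 3.3a_0.
Normalization gives A² = 1/(8·π·a_0^3/3).
Substituting u = s/a_0, A², 4π and the length scale all cancel in the ratio: P = ∫_{0}^{3.3} u^2·(1 - u/3)^2·e^(-u) du / ∫_{0}^{∞} u^2·(1 - u/3)^2·e^(-u) du.
An antiderivative of u^2·(1 - u/3)^2·e^(-u) is (-u^4 + 2·u^3 - 3·u^2 - 6·u - 6)·e^(-u)/9; evaluating from 0 to 3.3 gives ≈ 0.23559, while the full integral is 2/3.
This evaluates to P = 0.3534.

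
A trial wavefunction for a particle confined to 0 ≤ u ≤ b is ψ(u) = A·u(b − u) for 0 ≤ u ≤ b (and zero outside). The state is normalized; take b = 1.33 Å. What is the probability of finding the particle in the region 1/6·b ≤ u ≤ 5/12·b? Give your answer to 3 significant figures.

|ψ|² is the probability density, so P = ∫_{1/6·b}^{5/12·b} |ψ|² du.
Since A² = 1/(b^5/30), this is the region integral divided by the full normalization integral.
Let t = u/b; then A² and the length scale cancel, so P = ∫_{1/6}^{5/12} t^2·(1 - t)^2 dt ÷ ∫_{0}^{1} t^2·(1 - t)^2 dt.
An antiderivative of t^2·(1 - t)^2 is t^3·(6·t^2 - 15·t + 10)/30; evaluating from 1/6 to 5/12 gives ≈ 0.010371, while the full integral is 1/30.
Evaluating gives P = 0.3111.

P ≈ 0.311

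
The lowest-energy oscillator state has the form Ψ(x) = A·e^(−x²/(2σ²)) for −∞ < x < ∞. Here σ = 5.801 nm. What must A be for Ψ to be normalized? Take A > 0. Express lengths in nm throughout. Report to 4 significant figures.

Normalization requires ∫|Ψ|² dx = 1, integrated from −∞ to ∞.
∫|Ψ|² dx = A²·(√(π)·σ).
So A² = (√(π)·σ)^(−1).
With σ = 5.801: A² = 0.097257 and A = 0.31186.

A ≈ 0.3119 nm^(-1/2)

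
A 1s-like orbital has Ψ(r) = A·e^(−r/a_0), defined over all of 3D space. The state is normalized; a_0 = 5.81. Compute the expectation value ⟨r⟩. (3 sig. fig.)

⟨r⟩ ≈ 8.72

The expectation value is the |Ψ|²-weighted average of r: ∫ r|Ψ|² 4πr² dr.
The ratio of the moment integral to the normalization integral gives ⟨r⟩ = 3·a_0/2.
With a_0 = 5.81, ⟨r⟩ = 8.715.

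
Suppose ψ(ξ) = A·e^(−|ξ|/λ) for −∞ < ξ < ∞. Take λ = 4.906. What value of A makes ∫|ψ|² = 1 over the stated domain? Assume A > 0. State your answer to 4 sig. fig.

A ≈ 0.4515

The normalization condition is ∫|ψ|² dξ = 1 from −∞ to ∞.
With ∫₀^∞ ξ^0 e^(−αξ) dξ = 0!/α^1, with ψ = A·e^(−|ξ|/λ), the integral evaluates to A²·[λ].
With λ = 4.906: A² = 0.20383 and A = 0.45148.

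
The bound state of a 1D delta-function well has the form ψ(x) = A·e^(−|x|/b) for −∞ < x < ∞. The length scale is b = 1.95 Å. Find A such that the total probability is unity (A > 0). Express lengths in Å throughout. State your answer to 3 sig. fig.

A ≈ 0.716 Å^(-1/2)

The normalization condition is ∫|ψ|² dx = 1 from −∞ to ∞.
Recall ∫₀^∞ x^m e^(−x/β) dx = m!·β^(m+1), ∫|ψ|² dx = A²·(b).
So A² = (b)^(−1).
With b = 1.95: A² = 0.5128 and A = 0.7161.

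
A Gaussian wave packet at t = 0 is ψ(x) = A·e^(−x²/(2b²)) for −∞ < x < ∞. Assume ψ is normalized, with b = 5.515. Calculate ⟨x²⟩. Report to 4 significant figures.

⟨x^2⟩ ≈ 15.21

The expectation value is the |ψ|²-weighted average of x^2: ∫ x^2|ψ|² dx.
With ∫_{−∞}^{∞} x^(2m) e^(−αx²) dx = (2m−1)!!·√π / (2^m α^(m+1/2)), since the A² factors cancel between numerator and denominator, ⟨x²⟩ = b^2/2.
Putting b = 5.515 gives 15.208.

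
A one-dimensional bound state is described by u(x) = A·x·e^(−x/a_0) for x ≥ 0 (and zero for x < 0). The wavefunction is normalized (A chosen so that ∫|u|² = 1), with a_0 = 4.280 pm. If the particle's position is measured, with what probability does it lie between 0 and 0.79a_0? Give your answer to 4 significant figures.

P ≈ 0.2115

|u|² is the probability density, so P = ∫_{0}^{0.79a_0} |u|² dx.
The normalization integral ∫|u|²dx over the whole domain equals a_0^3/4·A², and A² cancels in the ratio.
Let t = x/a_0; then A² and the length scale cancel, so P = ∫_{0}^{0.79} t^2·e^(-2·t) dt ÷ ∫_{0}^{∞} t^2·e^(-2·t) dt.
An antiderivative of t^2·e^(-2·t) is -(2·t^2 + 2·t + 1)·e^(-2·t)/4; evaluating from 0 to 0.79 gives ≈ 0.0528715, while the full integral is 1/4.
The result is P = 0.21149.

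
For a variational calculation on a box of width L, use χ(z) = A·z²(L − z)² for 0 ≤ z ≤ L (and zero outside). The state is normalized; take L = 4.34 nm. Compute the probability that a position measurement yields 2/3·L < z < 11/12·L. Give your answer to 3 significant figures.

P ≈ 0.144

P = ∫_{2/3·L}^{11/12·L} |χ(z)|² dz.
The normalization integral ∫|χ|²dz over the whole domain equals L^9/630·A², and A² cancels in the ratio.
Substituting u = z/L, A² and the length scale cancel in the ratio: P = ∫_{2/3}^{11/12} u^4·(1 - u)^4 du / ∫_{0}^{1} u^4·(1 - u)^4 du.
An antiderivative of u^4·(1 - u)^4 is u^5·(70·u^4 - 315·u^3 + 540·u^2 - 420·u + 126)/630; evaluating from 2/3 to 11/12 gives ≈ 0.00022931, while the full integral is 1/630.
This works out to P = 0.1445.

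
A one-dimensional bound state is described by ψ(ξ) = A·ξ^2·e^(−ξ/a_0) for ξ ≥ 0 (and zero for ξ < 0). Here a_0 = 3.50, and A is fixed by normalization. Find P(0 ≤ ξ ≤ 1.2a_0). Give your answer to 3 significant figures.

P = ∫_{0}^{1.2a_0} |ψ(ξ)|² dξ.
Since A² = 1/(3·a_0^5/4), this is the region integral divided by the full normalization integral.
Substituting u = ξ/a_0, A² and the length scale cancel in the ratio: P = ∫_{0}^{1.2} u^4·e^(-2·u) du / ∫_{0}^{∞} u^4·e^(-2·u) du.
An antiderivative of u^4·e^(-2·u) is -(u^4/2 + u^3 + 3·u^2/2 + 3·u/2 + 3/4)·e^(-2·u); evaluating from 0 to 1.2 gives ≈ 0.071901, while the full integral is 3/4.
Taking the ratio, P = 0.09587.

P ≈ 0.0959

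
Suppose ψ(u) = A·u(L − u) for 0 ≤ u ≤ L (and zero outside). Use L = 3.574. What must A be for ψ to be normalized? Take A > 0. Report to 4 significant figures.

A ≈ 0.2268

The normalization condition is ∫|ψ|² du = 1 from 0 to L.
Expanding the polynomial and integrating term by term, ∫|ψ|² du = A²·(L^5/30).
Hence A² = 1/[L^5/30].
With L = 3.574: A² = 0.051446 and A = 0.22682.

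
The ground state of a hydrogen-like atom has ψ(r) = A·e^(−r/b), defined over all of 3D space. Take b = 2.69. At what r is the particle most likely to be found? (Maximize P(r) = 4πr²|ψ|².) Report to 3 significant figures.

r ≈ 2.69

Set d/dr [P(r) = 4πr²|ψ|²] = 0 and solve for r > 0.
This gives r = b.
With b = 2.69, the most probable radial distance is 2.690.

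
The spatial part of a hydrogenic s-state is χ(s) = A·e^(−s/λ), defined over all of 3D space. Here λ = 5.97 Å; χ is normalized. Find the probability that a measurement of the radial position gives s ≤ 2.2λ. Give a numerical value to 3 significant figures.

With dV = 4πs²ds, the probability is ∫|χ|² dV over s ≤ 2.2λ.
Normalization gives A² = 1/(π·λ^3).
Let u = s/λ; then A², 4π and the length scale all cancel, so P = ∫_{0}^{2.2} u^2·e^(-2·u) du ÷ ∫_{0}^{∞} u^2·e^(-2·u) du.
With ∫ u^2·e^(-2·u) du = -(2·u^2 + 2·u + 1)·e^(-2·u)/4 + C, the region integral is 1/4 - 377·e^(-22/5)/100 and the full one is 1/4.
Taking the ratio yields P = 0.8149.

P ≈ 0.815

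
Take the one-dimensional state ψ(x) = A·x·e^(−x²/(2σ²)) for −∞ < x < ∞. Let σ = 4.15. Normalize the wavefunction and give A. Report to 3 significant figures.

A ≈ 0.126

We need A² ∫|f|² dx = 1, taking the integral from −∞ to ∞.
Differentiating ∫e^(−αx²) dx = √(π/α) under α to get the higher moments, ∫|ψ|² dx = A²·(√(π)·σ^3/2).
Setting this equal to 1 gives A² = 1/(√(π)·σ^3/2).
With σ = 4.15: A² = 0.01579 and A = 0.1256.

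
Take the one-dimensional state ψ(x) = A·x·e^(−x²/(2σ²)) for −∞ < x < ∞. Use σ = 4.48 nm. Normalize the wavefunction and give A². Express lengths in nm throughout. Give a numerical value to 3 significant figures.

A^2 ≈ 0.0125 nm^(-3)

Require ∫ |ψ|² dx = 1 over the whole domain.
With ∫_{−∞}^{∞} x^(2m) e^(−αx²) dx = (2m−1)!!·√π / (2^m α^(m+1/2)), ∫|ψ|² dx = A²·(√(π)·σ^3/2).
So A² = (√(π)·σ^3/2)^(−1).
Substituting σ = 4.48 gives A² = 0.01255, so A = 0.1120.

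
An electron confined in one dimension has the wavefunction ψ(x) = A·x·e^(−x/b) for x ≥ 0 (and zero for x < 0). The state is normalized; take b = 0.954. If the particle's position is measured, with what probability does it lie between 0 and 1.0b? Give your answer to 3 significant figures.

P ≈ 0.323

|ψ|² is the probability density, so P = ∫_{0}^{1.0b} |ψ|² dx.
With A² fixed by ∫|ψ|² = 1, i.e. A² = (b^3/4)^(−1), substitute and integrate.
In terms of u = x/b (A² and the length scale cancel between numerator and denominator), P = [∫_{0}^{1.0} u^2·e^(-2·u) du] / [∫_{0}^{∞} u^2·e^(-2·u) du].
Using ∫ u^2·e^(-2·u) du = -(2·u^2 + 2·u + 1)·e^(-2·u)/4, the numerator is 1/4 - 5·e^(-2)/4 and the denominator is 1/4.
This works out to P = 0.3233.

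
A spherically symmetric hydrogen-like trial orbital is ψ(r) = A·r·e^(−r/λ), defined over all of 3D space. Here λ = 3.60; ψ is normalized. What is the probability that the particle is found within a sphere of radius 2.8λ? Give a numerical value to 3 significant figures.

P = ∫ |ψ|² 4πr² dr over r ≤ 2.8λ.
Normalization gives A² = 1/(3·π·λ^5).
Let u = r/λ; then A², 4π and the length scale all cancel, so P = ∫_{0}^{2.8} u^4·e^(-2·u) du ÷ ∫_{0}^{∞} u^4·e^(-2·u) du.
An antiderivative of u^4·e^(-2·u) is -(u^4/2 + u^3 + 3·u^2/2 + 3·u/2 + 3/4)·e^(-2·u); evaluating from 0 to 2.8 gives ≈ 0.49339, while the full integral is 3/4.
This evaluates to P = 0.6578.

P ≈ 0.658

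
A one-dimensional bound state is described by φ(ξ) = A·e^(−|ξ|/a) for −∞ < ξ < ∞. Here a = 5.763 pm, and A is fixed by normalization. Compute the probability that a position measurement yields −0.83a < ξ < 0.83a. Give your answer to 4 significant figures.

P ≈ 0.8099

|φ|² is the probability density, so P = ∫_{−0.83a}^{0.83a} |φ|² dξ.
Since A² = 1/(a), this is the region integral divided by the full normalization integral.
Both integrals are even about ξ = 0, so only the ξ ≥ 0 halves are needed (the factors of 2 cancel). Let u = ξ/a; then A² and the length scale cancel, so P = ∫_{0}^{0.83} e^(-2·u) du ÷ ∫_{0}^{∞} e^(-2·u) du.
With ∫ e^(-2·u) du = -e^(-2·u)/2 + C, the region integral is 1/2 - e^(-83/50)/2 and the full one is 1/2.
This works out to P = 0.80986.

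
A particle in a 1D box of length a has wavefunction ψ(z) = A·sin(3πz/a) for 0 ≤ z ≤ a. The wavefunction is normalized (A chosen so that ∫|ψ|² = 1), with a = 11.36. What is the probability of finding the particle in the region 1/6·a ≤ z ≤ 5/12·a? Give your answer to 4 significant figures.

P = ∫_{1/6·a}^{5/12·a} |ψ(z)|² dz.
The normalization integral ∫|ψ|²dz over the whole domain equals a/2·A², and A² cancels in the ratio.
Substituting u = z/a, A² and the length scale cancel in the ratio: P = ∫_{1/6}^{5/12} sin(3·π·u)^2 du / ∫_{0}^{1} sin(3·π·u)^2 du.
With ∫ sin(3·π·u)^2 du = u/2 - sin(6·π·u)/(12·π) + C, the region integral is 1/8 - 1/(12·π) and the full one is 1/2.
Taking the ratio, P = (-2 + 3·π)/(12·π).

P ≈ 0.1969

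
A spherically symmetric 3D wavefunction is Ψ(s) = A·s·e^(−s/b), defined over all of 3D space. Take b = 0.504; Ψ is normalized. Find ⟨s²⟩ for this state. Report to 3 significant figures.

The expectation value is the |Ψ|²-weighted average of s^2: ∫ s^2|Ψ|² 4πs² ds.
Using ∫₀^∞ sⁿ e^(−αs) ds = n!/αⁿ⁺¹, the ratio of the moment integral to the normalization integral gives ⟨s²⟩ = 15·b^2/2.
With b = 0.504, ⟨s^2⟩ = 1.905.

⟨s^2⟩ ≈ 1.91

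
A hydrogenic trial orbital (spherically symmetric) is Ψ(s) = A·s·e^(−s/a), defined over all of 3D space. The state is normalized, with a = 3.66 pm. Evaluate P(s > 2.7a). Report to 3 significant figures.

With dV = 4πs²ds, the probability is ∫|Ψ|² dV over s > 2.7a.
The full normalization integral is A²·[3·π·a^5] = 1, fixing A².
Let u = s/a; then A², 4π and the length scale all cancel, so P = ∫_{2.7}^{∞} u^4·e^(-2·u) du ÷ ∫_{0}^{∞} u^4·e^(-2·u) du.
With ∫ u^4·e^(-2·u) du = -(u^4/2 + u^3 + 3·u^2/2 + 3·u/2 + 3/4)·e^(-2·u) + C, the region integral is ≈ 0.27998 and the full one is 3/4.
This evaluates to P = 0.3733.

P ≈ 0.373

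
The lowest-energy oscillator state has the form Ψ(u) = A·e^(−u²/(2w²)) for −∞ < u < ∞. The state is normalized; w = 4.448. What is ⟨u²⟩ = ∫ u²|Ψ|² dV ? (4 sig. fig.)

By definition ⟨u²⟩ = ∫ u^2 |Ψ(u)|² du.
Evaluating both integrals, ⟨u²⟩ = w^2/2.
Putting w = 4.448 gives 9.8924.

⟨u^2⟩ ≈ 9.892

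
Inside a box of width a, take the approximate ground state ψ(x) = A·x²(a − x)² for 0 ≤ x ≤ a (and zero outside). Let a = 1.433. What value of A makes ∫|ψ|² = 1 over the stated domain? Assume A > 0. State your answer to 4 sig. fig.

A ≈ 4.972

The normalization condition is ∫|ψ|² dx = 1 from 0 to a.
Expanding the polynomial and integrating term by term, the integral (without the A² prefactor) comes out to a^9/630.
Plugging in a = 1.433 yields A = 4.9724.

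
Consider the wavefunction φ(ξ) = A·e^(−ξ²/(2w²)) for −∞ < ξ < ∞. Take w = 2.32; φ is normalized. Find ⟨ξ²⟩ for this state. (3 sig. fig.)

By definition ⟨ξ²⟩ = ∫ ξ^2 |φ(ξ)|² dξ.
Evaluating both integrals, ⟨ξ²⟩ = w^2/2.
With w = 2.32, ⟨ξ^2⟩ = 2.691.

⟨ξ^2⟩ ≈ 2.69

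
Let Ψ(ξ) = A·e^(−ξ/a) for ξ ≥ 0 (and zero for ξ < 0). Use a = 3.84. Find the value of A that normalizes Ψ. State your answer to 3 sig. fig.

A ≈ 0.722

We need A² ∫|f|² dξ = 1, taking the integral from 0 to ∞.
Recall ∫₀^∞ ξ^m e^(−ξ/β) dξ = m!·β^(m+1), carrying out the integral gives A² · a/2.
Setting this equal to 1 gives A² = 1/(a/2).
Plugging in a = 3.84 yields A = 0.7217.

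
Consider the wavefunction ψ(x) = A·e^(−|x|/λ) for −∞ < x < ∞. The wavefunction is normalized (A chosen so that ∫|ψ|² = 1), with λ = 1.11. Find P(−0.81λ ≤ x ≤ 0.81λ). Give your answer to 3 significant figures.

P = ∫_{−0.81λ}^{0.81λ} |ψ(x)|² dx.
Since A² = 1/(λ), this is the region integral divided by the full normalization integral.
Both integrals are even about x = 0, so only the x ≥ 0 halves are needed (the factors of 2 cancel). Let u = x/λ; then A² and the length scale cancel, so P = ∫_{0}^{0.81} e^(-2·u) du ÷ ∫_{0}^{∞} e^(-2·u) du.
An antiderivative of e^(-2·u) is -e^(-2·u)/2; evaluating from 0 to 0.81 gives 1/2 - e^(-81/50)/2, while the full integral is 1/2.
This works out to P = 0.8021.

P ≈ 0.802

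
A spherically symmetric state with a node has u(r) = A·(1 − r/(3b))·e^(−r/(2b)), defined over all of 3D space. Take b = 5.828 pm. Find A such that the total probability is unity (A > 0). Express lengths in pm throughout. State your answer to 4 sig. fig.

A ≈ 0.02456 pm^(-3/2)

We need A² ∫|f|² 4πr² dr = 1, taking the integral from 0 to ∞.
(Spherical symmetry: dV = 4πr² dr.)
Carrying out the integral gives A² · 8·π·b^3/3.
With b = 5.828: A² = 0.00060301 and A = 0.024556.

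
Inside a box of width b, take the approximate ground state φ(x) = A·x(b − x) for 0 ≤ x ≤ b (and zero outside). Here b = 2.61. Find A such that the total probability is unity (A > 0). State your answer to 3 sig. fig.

A ≈ 0.498

Require ∫ |φ|² dx = 1 over the whole domain.
Expanding the polynomial and integrating term by term, carrying out the integral gives A² · b^5/30.
So A² = (b^5/30)^(−1).
With b = 2.61: A² = 0.2477 and A = 0.4977.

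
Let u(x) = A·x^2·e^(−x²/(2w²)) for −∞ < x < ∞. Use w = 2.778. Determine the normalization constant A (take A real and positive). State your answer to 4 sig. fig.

A ≈ 0.06743

Require ∫ |u|² dx = 1 over the whole domain.
Using the Gaussian integral ∫_{−∞}^{∞} e^(−αx²) dx = √(π/α), with u = A·x^2·e^(−x²/(2w²)), the integral evaluates to A²·[3·√(π)·w^5/4].
With w = 2.778: A² = 0.0045468 and A = 0.067430.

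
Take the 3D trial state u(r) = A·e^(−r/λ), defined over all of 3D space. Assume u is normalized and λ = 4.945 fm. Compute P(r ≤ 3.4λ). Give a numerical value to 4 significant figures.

P ≈ 0.9656

P = ∫ |u|² 4πr² dr over r ≤ 3.4λ.
A² is fixed by ∫₀^∞ 4πr²|u|² dr = 1, i.e. A² = (π·λ^3)^(−1).
In terms of t = r/λ (A², 4π and the length scale all cancel between numerator and denominator), P = [∫_{0}^{3.4} t^2·e^(-2·t) dt] / [∫_{0}^{∞} t^2·e^(-2·t) dt].
An antiderivative of t^2·e^(-2·t) is -(2·t^2 + 2·t + 1)·e^(-2·t)/4; evaluating from 0 to 3.4 gives 1/4 - 773·e^(-34/5)/100, while the full integral is 1/4.
The region integral divided by the full integral gives P = 0.96556.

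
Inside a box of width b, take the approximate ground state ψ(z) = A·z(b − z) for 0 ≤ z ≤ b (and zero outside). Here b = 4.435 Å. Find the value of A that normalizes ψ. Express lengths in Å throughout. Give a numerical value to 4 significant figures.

We need A² ∫|f|² dz = 1, taking the integral from 0 to b.
Expanding the polynomial and integrating term by term, with ψ = A·z(b − z), the integral evaluates to A²·[b^5/30].
Setting this equal to 1 gives A² = 1/(b^5/30).
Substituting b = 4.435 gives A² = 0.017484, so A = 0.13223.

A ≈ 0.1322 Å^(-5/2)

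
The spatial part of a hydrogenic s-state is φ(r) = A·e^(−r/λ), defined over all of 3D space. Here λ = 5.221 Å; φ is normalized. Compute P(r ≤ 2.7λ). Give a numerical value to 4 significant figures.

Integrate the radial probability density 4πr²|φ|² over r ≤ 2.7λ.
The full normalization integral is A²·[π·λ^3] = 1, fixing A².
Substituting u = r/λ, A², 4π and the length scale all cancel in the ratio: P = ∫_{0}^{2.7} u^2·e^(-2·u) du / ∫_{0}^{∞} u^2·e^(-2·u) du.
An antiderivative of u^2·e^(-2·u) is -(2·u^2 + 2·u + 1)·e^(-2·u)/4; evaluating from 0 to 2.7 gives 1/4 - 1049·e^(-27/5)/200, while the full integral is 1/4.
The region integral divided by the full integral gives P = 0.90524.

P ≈ 0.9052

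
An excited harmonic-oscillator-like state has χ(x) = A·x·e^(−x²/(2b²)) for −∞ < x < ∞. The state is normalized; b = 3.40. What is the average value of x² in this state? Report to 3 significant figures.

⟨x^2⟩ ≈ 17.3

The expectation value is the |χ|²-weighted average of x^2: ∫ x^2|χ|² dx.
Using the Gaussian integral ∫_{−∞}^{∞} e^(−αx²) dx = √(π/α), the ratio of the moment integral to the normalization integral gives ⟨x²⟩ = 3·b^2/2.
With b = 3.40, ⟨x^2⟩ = 17.34.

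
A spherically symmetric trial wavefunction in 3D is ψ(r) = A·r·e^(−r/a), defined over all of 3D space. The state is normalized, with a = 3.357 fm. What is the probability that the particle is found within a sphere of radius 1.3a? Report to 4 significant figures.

Integrate the radial probability density 4πr²|ψ|² over r ≤ 1.3a.
The full normalization integral is A²·[3·π·a^5] = 1, fixing A².
Let u = r/a; then A², 4π and the length scale all cancel, so P = ∫_{0}^{1.3} u^4·e^(-2·u) du ÷ ∫_{0}^{∞} u^4·e^(-2·u) du.
With ∫ u^4·e^(-2·u) du = -(u^4/2 + u^3 + 3·u^2/2 + 3·u/2 + 3/4)·e^(-2·u) + C, the region integral is ≈ 0.0919324 and the full one is 3/4.
Taking the ratio yields P = 0.12258.

P ≈ 0.1226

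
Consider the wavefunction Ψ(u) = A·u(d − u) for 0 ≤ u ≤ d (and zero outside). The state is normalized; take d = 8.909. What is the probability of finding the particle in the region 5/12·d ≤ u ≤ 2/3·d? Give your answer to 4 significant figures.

P ≈ 0.4435

The probability is P = ∫ |Ψ|² du over [5/12·d, 2/3·d].
The normalization integral ∫|Ψ|²du over the whole domain equals d^5/30·A², and A² cancels in the ratio.
In terms of t = u/d (A² and the length scale cancel between numerator and denominator), P = [∫_{5/12}^{2/3} t^2·(1 - t)^2 dt] / [∫_{0}^{1} t^2·(1 - t)^2 dt].
Using ∫ t^2·(1 - t)^2 dt = t^3·(6·t^2 - 15·t + 10)/30, the numerator is ≈ 0.0147835 and the denominator is 1/30.
Evaluating gives P = 0.44350.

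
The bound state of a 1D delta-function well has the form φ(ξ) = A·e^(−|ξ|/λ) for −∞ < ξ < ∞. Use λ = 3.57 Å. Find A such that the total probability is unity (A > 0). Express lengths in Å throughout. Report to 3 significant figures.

Normalization requires ∫|φ|² dξ = 1, integrated from −∞ to ∞.
With φ = A·e^(−|ξ|/λ), the integral evaluates to A²·[λ].
So A² = (λ)^(−1).
Plugging in λ = 3.57 yields A = 0.5293.

A ≈ 0.529 Å^(-1/2)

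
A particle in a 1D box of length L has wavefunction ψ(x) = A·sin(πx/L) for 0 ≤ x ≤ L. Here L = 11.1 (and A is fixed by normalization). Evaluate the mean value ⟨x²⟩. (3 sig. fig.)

⟨x²⟩ = ∫ x^2 |ψ|² dx over the full domain.
Since the A² factors cancel between numerator and denominator, ⟨x²⟩ = -L^2/(2·π^2) + L^2/3.
Putting L = 11.1 gives 34.83.

⟨x^2⟩ ≈ 34.8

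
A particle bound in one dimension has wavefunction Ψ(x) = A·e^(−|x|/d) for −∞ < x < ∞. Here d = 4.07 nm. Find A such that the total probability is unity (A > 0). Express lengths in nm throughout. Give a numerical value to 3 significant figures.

A ≈ 0.496 nm^(-1/2)

We need A² ∫|f|² dx = 1, taking the integral from −∞ to ∞.
Using ∫₀^∞ xⁿ e^(−αx) dx = n!/αⁿ⁺¹, with Ψ = A·e^(−|x|/d), the integral evaluates to A²·[d].
Hence A² = 1/[d].
Plugging in d = 4.07 yields A = 0.4957.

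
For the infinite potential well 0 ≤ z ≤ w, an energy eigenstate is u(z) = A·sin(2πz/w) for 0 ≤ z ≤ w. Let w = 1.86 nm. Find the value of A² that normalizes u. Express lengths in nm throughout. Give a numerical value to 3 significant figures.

A^2 ≈ 1.08 nm^(-1)

The normalization condition is ∫|u|² dz = 1 from 0 to w.
With u = A·sin(2πz/w), the integral evaluates to A²·[w/2].
Hence A² = 1/[w/2].
With w = 1.86: A² = 1.075 and A = 1.037.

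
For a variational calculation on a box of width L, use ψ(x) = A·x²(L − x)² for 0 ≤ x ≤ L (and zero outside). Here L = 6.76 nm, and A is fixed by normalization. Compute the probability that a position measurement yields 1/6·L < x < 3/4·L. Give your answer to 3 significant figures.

|ψ|² is the probability density, so P = ∫_{1/6·L}^{3/4·L} |ψ|² dx.
With A² fixed by ∫|ψ|² = 1, i.e. A² = (L^9/630)^(−1), substitute and integrate.
Substituting u = x/L, A² and the length scale cancel in the ratio: P = ∫_{1/6}^{3/4} u^4·(1 - u)^4 du / ∫_{0}^{1} u^4·(1 - u)^4 du.
Using ∫ u^4·(1 - u)^4 du = u^5·(70·u^4 - 315·u^3 + 540·u^2 - 420·u + 126)/630, the numerator is ≈ 0.0014954 and the denominator is 1/630.
Taking the ratio, P = 0.9421.

P ≈ 0.942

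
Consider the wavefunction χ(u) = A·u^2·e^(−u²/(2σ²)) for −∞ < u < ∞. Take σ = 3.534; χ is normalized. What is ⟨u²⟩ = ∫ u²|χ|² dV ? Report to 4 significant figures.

⟨u^2⟩ ≈ 31.22

The expectation value is the |χ|²-weighted average of u^2: ∫ u^2|χ|² du.
With ∫_{−∞}^{∞} u^(2m) e^(−αu²) du = (2m−1)!!·√π / (2^m α^(m+1/2)), since the A² factors cancel between numerator and denominator, ⟨u²⟩ = 5·σ^2/2.
Putting σ = 3.534 gives 31.223.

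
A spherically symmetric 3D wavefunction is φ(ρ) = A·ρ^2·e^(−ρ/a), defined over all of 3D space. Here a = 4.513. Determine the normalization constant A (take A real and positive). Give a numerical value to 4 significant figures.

A ≈ 0.0006091

Require ∫ |φ|² 4πρ² dρ = 1 over the whole domain.
(Spherical symmetry: dV = 4πρ² dρ.)
∫|φ|² 4πρ² dρ = A²·(45·π·a^7/2).
Setting this equal to 1 gives A² = 1/(45·π·a^7/2).
With a = 4.513: A² = 3.7103E-7 and A = 0.00060912.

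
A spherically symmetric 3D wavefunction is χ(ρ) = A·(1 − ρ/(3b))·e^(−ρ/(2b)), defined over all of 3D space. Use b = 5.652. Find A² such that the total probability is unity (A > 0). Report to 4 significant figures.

A^2 ≈ 0.0006611

We need A² ∫|f|² 4πρ² dρ = 1, taking the integral from 0 to ∞.
In 3D with spherical symmetry the volume element is 4πρ² dρ.
The integral (without the A² prefactor) comes out to 8·π·b^3/3.
Setting this equal to 1 gives A² = 1/(8·π·b^3/3).
With b = 5.652: A² = 0.00066111 and A = 0.025712.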